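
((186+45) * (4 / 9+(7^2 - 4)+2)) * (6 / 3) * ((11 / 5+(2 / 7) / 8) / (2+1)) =1470161 / 90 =16335.12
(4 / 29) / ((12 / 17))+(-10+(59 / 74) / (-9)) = -191077 / 19314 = -9.89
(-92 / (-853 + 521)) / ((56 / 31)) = 0.15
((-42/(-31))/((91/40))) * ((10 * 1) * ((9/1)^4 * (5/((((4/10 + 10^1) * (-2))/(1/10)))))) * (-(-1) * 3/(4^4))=-7381125/670592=-11.01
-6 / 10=-3 / 5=-0.60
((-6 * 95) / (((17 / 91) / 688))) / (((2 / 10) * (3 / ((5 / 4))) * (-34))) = 128628.03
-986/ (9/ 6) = -657.33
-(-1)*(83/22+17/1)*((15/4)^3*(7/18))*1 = 1199625/2816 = 426.00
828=828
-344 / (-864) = 43 / 108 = 0.40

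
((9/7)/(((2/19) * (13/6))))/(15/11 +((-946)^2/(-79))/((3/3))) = -445797/895703081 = -0.00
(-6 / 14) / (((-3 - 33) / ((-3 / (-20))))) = 1 / 560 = 0.00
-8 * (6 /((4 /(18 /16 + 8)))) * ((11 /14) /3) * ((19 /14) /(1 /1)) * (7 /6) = -15257 /336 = -45.41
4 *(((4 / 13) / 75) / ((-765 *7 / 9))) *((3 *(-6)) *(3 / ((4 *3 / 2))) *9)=432 / 193375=0.00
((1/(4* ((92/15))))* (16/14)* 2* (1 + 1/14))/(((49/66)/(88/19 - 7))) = -334125/1049237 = -0.32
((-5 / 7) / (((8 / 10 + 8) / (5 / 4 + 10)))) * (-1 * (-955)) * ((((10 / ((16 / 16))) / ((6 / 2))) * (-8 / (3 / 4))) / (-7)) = -2387500 / 539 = -4429.50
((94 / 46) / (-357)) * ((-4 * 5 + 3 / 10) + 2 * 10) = -47 / 27370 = -0.00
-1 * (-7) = 7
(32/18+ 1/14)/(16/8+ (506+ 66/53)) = 12349/3400740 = 0.00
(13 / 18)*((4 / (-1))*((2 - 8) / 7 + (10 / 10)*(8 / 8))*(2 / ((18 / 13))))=-338 / 567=-0.60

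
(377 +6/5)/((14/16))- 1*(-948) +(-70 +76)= 48518/35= 1386.23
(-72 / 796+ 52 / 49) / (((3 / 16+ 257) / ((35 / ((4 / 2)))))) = 75728 / 1146439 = 0.07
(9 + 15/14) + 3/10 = 363/35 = 10.37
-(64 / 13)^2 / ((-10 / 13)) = 31.51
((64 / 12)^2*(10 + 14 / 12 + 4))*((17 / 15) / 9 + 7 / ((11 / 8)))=2250.58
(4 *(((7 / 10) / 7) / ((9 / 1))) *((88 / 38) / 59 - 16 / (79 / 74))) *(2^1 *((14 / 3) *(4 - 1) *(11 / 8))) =-101931676 / 3985155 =-25.58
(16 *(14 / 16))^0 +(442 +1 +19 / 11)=4903 / 11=445.73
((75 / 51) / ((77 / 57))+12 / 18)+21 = 89360 / 3927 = 22.76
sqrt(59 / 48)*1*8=2*sqrt(177) / 3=8.87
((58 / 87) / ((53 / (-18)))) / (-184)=3 / 2438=0.00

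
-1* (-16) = 16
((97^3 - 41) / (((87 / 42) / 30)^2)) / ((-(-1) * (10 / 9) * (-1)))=-144889456320 / 841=-172282349.96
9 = 9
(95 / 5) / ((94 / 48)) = 456 / 47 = 9.70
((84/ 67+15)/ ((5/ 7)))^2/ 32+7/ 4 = 17.93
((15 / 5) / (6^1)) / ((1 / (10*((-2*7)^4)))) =192080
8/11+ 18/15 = 106/55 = 1.93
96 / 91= 1.05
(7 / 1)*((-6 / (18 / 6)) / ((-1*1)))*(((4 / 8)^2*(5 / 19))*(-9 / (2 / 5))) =-1575 / 76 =-20.72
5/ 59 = 0.08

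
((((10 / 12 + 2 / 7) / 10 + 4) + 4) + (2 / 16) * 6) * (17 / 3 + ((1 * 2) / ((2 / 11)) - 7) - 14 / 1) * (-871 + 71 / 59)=68974243 / 2065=33401.57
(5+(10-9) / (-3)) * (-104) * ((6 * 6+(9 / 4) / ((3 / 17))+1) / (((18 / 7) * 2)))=-126763 / 27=-4694.93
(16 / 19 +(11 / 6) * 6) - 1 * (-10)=415 / 19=21.84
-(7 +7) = -14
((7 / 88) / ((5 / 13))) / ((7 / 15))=39 / 88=0.44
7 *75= 525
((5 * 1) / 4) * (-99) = -123.75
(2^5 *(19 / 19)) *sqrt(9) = 96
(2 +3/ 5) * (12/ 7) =156/ 35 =4.46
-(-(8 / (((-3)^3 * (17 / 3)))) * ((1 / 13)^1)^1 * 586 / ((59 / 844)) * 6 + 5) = -8108929 / 39117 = -207.30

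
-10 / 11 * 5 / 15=-10 / 33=-0.30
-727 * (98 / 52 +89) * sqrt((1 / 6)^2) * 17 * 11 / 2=-1029639.38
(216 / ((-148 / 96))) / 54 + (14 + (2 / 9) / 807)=11.41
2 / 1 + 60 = 62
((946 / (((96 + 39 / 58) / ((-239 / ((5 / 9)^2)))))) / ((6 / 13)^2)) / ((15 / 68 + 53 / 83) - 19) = 3127020650468 / 1594677525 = 1960.91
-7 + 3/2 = -11/2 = -5.50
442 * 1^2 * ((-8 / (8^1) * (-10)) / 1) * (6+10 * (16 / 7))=892840 / 7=127548.57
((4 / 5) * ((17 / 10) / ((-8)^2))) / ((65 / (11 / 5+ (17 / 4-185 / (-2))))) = 33643 / 1040000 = 0.03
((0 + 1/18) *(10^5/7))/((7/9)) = 50000/49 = 1020.41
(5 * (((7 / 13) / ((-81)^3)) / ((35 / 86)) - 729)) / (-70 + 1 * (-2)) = 25182331871 / 497428776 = 50.63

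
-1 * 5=-5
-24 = -24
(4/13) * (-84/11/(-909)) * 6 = 224/14443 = 0.02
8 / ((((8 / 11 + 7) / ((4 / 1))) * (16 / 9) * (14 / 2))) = 198 / 595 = 0.33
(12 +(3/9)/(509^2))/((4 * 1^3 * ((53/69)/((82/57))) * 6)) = 8795282731/9392204412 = 0.94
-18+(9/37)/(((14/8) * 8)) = -17.98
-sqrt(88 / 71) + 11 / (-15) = -2 * sqrt(1562) / 71- 11 / 15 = -1.85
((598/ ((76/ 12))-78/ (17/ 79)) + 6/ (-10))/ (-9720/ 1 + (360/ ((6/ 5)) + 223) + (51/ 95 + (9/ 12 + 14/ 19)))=578492/ 19799849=0.03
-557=-557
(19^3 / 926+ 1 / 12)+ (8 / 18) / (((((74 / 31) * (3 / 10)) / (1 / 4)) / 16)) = 18451421 / 1850148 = 9.97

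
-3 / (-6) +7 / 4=9 / 4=2.25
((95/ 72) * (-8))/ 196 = -95/ 1764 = -0.05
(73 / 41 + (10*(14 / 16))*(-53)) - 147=-99871 / 164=-608.97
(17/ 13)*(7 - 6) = 17/ 13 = 1.31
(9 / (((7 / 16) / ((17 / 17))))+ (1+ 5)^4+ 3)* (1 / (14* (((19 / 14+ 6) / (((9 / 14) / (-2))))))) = -83133 / 20188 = -4.12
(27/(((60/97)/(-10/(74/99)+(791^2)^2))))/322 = 6322544665380963/119140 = 53068194270.45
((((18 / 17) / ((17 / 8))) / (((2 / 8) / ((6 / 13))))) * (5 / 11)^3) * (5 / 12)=0.04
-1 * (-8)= 8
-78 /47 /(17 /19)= -1482 /799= -1.85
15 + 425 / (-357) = 290 / 21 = 13.81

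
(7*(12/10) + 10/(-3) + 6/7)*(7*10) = 1244/3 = 414.67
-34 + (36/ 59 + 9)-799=-48580/ 59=-823.39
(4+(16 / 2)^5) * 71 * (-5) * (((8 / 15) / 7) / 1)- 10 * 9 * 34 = -6226252 / 7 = -889464.57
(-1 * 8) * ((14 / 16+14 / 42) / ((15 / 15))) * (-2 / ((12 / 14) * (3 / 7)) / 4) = 1421 / 108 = 13.16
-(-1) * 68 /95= 68 /95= 0.72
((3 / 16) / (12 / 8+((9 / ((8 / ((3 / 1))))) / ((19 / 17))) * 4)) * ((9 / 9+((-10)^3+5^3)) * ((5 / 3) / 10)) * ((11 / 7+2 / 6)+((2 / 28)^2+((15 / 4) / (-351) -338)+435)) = -4707709667 / 23665824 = -198.92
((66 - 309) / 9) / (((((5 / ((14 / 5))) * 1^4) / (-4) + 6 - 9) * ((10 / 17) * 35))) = 1836 / 4825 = 0.38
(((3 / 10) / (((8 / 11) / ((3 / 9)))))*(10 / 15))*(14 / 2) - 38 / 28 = -601 / 840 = -0.72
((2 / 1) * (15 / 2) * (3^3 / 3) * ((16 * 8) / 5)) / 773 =3456 / 773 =4.47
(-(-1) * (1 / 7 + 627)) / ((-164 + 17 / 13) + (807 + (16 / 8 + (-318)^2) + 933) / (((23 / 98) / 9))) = 1312610 / 8255890377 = 0.00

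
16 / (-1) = -16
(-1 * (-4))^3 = 64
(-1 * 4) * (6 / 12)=-2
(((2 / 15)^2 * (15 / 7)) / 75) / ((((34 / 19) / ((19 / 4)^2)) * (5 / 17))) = 6859 / 315000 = 0.02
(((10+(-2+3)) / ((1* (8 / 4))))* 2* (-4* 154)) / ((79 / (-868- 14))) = 5976432 / 79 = 75651.04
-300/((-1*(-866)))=-150/433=-0.35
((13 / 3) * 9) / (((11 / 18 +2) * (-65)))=-54 / 235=-0.23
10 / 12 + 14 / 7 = 17 / 6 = 2.83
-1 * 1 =-1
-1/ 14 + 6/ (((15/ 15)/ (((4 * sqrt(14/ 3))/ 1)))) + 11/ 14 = 5/ 7 + 8 * sqrt(42) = 52.56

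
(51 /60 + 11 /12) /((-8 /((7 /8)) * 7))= -53 /1920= -0.03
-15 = -15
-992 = -992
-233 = -233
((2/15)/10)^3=1/421875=0.00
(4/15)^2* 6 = 32/75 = 0.43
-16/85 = -0.19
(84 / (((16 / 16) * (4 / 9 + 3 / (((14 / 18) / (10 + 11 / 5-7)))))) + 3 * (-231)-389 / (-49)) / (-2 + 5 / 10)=453.98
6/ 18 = 1/ 3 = 0.33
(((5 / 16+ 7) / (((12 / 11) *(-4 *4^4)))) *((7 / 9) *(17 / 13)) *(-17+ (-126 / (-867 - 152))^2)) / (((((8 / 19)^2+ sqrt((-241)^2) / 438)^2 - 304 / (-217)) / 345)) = 20.21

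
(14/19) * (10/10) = 14/19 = 0.74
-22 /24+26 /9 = 71 /36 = 1.97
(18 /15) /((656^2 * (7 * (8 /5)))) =0.00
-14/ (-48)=7/ 24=0.29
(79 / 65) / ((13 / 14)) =1106 / 845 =1.31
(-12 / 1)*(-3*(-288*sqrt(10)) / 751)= -10368*sqrt(10) / 751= -43.66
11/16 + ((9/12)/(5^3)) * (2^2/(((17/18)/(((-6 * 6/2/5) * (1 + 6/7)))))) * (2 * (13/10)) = 1462337/5950000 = 0.25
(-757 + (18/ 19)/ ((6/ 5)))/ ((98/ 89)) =-639376/ 931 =-686.76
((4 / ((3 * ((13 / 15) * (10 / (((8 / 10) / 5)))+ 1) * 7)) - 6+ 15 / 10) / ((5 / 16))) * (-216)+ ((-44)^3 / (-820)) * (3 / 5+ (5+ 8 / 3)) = 28262407808 / 7124775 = 3966.78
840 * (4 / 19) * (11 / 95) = 7392 / 361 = 20.48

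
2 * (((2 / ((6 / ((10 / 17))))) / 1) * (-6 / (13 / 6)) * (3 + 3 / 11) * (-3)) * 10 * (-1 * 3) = -777600 / 2431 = -319.87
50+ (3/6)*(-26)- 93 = -56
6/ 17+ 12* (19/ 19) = 210/ 17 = 12.35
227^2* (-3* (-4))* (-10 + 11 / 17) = -98317332 / 17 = -5783372.47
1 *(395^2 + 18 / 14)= 1092184 / 7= 156026.29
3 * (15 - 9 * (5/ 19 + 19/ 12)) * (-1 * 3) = 1107/ 76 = 14.57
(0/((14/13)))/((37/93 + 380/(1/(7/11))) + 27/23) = 0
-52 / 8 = -13 / 2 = -6.50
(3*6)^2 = 324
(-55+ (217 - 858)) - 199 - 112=-1007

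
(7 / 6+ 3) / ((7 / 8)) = 100 / 21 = 4.76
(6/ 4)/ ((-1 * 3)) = -1/ 2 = -0.50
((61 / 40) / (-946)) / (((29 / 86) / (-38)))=0.18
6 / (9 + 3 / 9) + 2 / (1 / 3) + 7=191 / 14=13.64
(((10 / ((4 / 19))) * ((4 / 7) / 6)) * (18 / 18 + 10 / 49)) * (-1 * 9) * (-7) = 16815 / 49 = 343.16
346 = 346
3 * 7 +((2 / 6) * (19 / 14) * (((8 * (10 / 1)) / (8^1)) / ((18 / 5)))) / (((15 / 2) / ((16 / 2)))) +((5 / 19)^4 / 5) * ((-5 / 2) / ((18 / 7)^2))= 13205994481 / 591136056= 22.34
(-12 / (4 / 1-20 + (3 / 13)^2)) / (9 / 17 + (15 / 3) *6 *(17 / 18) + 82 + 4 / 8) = 206856 / 30612505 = 0.01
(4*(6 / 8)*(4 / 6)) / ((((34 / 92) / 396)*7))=36432 / 119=306.15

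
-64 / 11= -5.82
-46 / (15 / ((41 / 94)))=-943 / 705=-1.34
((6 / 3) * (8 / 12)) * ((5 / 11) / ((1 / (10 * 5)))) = 1000 / 33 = 30.30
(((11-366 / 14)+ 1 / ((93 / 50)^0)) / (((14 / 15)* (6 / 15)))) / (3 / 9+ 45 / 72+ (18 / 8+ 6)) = -44550 / 10829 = -4.11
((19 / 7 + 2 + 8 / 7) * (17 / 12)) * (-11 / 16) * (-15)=38335 / 448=85.57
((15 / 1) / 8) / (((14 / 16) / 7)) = 15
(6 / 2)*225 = 675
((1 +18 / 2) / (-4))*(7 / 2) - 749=-3031 / 4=-757.75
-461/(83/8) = -3688/83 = -44.43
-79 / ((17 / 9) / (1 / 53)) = -711 / 901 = -0.79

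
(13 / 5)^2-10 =-81 / 25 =-3.24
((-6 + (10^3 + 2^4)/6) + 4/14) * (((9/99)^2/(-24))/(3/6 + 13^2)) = -859/2584197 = -0.00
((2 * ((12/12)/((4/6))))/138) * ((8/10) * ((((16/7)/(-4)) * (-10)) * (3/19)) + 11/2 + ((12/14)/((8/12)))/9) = 1693/12236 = 0.14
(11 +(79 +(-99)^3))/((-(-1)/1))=-970209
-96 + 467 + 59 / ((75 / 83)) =32722 / 75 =436.29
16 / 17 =0.94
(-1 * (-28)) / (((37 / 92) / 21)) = 1462.05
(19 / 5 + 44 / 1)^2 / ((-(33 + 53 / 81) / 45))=-41641209 / 13630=-3055.11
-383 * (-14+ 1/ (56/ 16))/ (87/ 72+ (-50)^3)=-882432/ 20999797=-0.04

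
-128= -128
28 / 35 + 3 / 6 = 13 / 10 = 1.30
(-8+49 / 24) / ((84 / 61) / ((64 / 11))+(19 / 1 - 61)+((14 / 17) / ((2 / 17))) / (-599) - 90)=10450154 / 231116493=0.05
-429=-429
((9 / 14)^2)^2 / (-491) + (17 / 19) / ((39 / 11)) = 0.25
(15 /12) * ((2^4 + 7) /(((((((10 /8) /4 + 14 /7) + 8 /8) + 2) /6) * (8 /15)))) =1035 /17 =60.88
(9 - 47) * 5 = -190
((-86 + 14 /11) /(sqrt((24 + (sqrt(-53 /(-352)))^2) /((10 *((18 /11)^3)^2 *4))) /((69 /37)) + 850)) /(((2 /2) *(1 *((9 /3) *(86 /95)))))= -2599862469163130880000 /70834065460447527329113 + 38669563088640 *sqrt(467555) /6439460496404320666283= -0.04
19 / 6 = 3.17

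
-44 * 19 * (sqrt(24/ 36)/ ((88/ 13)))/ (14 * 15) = -247 * sqrt(6)/ 1260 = -0.48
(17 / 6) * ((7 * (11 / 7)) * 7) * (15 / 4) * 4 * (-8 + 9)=6545 / 2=3272.50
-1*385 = -385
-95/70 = -19/14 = -1.36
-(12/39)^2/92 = -4/3887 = -0.00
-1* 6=-6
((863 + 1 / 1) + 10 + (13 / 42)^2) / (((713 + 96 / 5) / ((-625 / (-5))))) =963690625 / 6458004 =149.22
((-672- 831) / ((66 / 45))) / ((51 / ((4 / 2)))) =-7515 / 187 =-40.19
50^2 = 2500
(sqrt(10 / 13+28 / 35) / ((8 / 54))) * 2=27 * sqrt(6630) / 130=16.91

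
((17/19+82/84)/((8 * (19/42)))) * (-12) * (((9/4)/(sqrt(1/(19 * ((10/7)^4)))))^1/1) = -1007775 * sqrt(19)/35378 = -124.17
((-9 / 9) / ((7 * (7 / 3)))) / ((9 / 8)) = -8 / 147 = -0.05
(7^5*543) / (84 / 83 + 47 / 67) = 50750803761 / 9529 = 5325931.76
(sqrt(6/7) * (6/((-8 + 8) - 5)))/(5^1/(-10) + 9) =-12 * sqrt(42)/595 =-0.13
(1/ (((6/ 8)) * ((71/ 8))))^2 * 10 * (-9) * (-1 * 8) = 81920/ 5041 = 16.25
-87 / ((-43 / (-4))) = -348 / 43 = -8.09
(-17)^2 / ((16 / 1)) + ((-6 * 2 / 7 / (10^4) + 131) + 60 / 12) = 10784363 / 70000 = 154.06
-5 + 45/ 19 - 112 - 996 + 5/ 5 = -21083/ 19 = -1109.63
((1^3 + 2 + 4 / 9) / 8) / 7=31 / 504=0.06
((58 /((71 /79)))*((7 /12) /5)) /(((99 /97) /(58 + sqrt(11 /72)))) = 1555589*sqrt(22) /2530440 + 45112081 /105435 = 430.75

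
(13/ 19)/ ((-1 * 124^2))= -13/ 292144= -0.00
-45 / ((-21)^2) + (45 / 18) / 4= 205 / 392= 0.52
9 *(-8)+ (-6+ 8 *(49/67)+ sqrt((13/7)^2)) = -32967/469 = -70.29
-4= -4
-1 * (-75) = 75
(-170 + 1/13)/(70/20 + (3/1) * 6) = -7.90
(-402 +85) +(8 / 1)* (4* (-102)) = -3581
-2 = -2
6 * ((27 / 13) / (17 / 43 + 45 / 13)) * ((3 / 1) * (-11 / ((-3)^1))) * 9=31347 / 98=319.87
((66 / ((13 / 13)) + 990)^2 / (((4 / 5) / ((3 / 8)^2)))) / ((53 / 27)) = 5292540 / 53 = 99859.25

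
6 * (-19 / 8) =-57 / 4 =-14.25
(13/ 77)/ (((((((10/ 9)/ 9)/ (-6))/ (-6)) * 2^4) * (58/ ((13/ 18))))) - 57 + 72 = 5372889/ 357280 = 15.04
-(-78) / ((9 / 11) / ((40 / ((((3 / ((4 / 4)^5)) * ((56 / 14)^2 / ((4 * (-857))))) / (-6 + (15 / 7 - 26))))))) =8131161.59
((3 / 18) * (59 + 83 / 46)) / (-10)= -2797 / 2760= -1.01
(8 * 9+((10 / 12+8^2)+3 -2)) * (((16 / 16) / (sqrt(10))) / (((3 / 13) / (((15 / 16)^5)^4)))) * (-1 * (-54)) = 2144990106305179595947265625 * sqrt(10) / 2417851639229258349412352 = 2805.41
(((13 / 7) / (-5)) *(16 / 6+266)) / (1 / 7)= -10478 / 15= -698.53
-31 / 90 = -0.34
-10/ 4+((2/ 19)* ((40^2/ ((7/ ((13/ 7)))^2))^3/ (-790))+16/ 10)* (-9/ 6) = 58293816159653651/ 207757720887010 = 280.59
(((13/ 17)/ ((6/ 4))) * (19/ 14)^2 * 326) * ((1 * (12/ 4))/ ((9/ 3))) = 764959/ 2499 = 306.11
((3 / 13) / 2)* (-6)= -9 / 13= -0.69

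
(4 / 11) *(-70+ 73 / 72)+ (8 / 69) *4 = -112129 / 4554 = -24.62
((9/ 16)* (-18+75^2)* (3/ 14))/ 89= 243/ 32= 7.59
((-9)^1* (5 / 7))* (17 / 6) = -255 / 14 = -18.21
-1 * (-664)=664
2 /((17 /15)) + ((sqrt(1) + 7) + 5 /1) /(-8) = 19 /136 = 0.14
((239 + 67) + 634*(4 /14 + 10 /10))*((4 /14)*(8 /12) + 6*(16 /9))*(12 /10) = 3578688 /245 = 14606.89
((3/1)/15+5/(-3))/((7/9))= -66/35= -1.89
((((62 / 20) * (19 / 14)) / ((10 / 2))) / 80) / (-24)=-0.00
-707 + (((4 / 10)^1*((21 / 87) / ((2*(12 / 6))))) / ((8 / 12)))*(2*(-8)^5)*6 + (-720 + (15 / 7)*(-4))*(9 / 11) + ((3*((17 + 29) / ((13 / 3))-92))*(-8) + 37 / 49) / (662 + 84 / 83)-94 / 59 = -2050365929913131 / 131950680862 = -15538.88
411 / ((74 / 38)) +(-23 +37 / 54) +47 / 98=9262451 / 48951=189.22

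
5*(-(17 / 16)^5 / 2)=-7099285 / 2097152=-3.39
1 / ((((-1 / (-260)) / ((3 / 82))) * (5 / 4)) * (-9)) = -0.85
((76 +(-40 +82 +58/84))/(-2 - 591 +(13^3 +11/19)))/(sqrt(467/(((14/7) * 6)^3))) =378860 * sqrt(1401)/99662003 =0.14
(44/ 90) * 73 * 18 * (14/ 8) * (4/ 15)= 22484/ 75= 299.79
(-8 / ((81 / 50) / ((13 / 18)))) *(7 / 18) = -9100 / 6561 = -1.39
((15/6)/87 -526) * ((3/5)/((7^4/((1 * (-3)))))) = 274557/696290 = 0.39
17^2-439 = -150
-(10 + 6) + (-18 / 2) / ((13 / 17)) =-361 / 13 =-27.77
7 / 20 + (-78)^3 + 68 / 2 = -474517.65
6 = 6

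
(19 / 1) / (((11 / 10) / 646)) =122740 / 11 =11158.18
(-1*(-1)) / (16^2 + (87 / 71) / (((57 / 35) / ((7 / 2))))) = 2698 / 697793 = 0.00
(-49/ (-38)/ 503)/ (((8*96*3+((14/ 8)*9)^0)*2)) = 49/ 88115540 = 0.00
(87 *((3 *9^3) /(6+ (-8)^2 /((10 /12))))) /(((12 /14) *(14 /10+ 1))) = 411075 /368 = 1117.05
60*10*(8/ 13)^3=139.83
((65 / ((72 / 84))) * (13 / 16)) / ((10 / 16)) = 1183 / 12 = 98.58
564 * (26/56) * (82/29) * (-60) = -9018360/203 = -44425.42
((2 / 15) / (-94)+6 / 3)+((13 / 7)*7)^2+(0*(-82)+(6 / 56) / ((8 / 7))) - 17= 3476323 / 22560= 154.09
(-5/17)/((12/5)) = -0.12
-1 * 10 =-10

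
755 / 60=151 / 12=12.58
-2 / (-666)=1 / 333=0.00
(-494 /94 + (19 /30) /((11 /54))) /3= -5548 /7755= -0.72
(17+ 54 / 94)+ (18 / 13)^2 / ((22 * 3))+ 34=4508754 / 87373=51.60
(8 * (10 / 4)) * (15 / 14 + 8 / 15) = 674 / 21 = 32.10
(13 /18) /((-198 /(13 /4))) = -169 /14256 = -0.01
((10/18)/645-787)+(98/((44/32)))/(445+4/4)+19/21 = -15668023033/19935531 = -785.93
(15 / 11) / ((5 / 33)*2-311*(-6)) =0.00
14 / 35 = 2 / 5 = 0.40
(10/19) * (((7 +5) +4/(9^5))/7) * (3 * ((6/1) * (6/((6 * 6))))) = 7085920/2617839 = 2.71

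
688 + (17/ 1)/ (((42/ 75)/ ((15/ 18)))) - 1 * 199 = 43201/ 84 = 514.30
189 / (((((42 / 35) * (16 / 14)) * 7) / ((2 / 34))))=1.16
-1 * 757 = -757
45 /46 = 0.98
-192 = -192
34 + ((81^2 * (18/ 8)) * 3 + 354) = 178699/ 4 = 44674.75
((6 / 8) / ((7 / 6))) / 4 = 0.16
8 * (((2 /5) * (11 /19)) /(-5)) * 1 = -0.37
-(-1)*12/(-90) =-2/15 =-0.13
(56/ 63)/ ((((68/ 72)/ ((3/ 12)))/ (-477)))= -1908/ 17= -112.24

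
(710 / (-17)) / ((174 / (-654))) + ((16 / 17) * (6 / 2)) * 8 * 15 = 495.80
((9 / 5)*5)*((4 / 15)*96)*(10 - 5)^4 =144000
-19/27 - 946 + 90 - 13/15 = -115772/135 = -857.57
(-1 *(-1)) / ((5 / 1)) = 1 / 5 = 0.20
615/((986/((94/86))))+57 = 2445591/42398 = 57.68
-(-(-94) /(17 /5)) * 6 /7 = -2820 /119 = -23.70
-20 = -20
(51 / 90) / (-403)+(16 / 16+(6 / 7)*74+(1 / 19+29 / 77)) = 1147158959 / 17687670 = 64.86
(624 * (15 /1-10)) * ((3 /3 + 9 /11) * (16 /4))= 249600 /11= 22690.91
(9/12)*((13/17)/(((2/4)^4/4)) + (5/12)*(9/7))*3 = 211959/1904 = 111.32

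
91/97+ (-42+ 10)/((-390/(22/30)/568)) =9963071/283725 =35.12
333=333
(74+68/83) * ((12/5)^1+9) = 70794/83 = 852.94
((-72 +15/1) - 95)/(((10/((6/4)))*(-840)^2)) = -0.00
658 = 658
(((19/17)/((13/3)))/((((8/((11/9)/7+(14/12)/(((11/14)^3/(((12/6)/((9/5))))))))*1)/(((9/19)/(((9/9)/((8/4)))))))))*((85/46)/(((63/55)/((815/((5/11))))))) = 2918527225/11603592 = 251.52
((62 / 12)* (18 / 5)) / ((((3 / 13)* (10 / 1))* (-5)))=-403 / 250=-1.61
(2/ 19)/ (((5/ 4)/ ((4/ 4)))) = 8/ 95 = 0.08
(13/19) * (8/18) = 52/171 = 0.30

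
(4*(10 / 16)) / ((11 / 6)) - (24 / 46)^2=6351 / 5819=1.09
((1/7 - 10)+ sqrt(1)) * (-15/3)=310/7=44.29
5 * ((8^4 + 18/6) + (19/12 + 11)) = 246695/12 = 20557.92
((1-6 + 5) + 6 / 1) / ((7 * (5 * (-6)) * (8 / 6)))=-3 / 140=-0.02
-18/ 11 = -1.64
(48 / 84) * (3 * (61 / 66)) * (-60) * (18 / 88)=-16470 / 847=-19.45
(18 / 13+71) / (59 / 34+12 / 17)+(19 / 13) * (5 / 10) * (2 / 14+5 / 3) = 701837 / 22659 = 30.97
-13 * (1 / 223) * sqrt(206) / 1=-13 * sqrt(206) / 223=-0.84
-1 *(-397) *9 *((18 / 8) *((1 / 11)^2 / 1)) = 32157 / 484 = 66.44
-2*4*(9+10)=-152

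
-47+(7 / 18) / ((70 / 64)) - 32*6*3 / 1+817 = 8746 / 45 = 194.36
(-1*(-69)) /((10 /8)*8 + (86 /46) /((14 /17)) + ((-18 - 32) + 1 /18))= -99981 /54590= -1.83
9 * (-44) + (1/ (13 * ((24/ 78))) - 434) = -3319/ 4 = -829.75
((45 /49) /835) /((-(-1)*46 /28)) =18 /26887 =0.00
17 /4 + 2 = 25 /4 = 6.25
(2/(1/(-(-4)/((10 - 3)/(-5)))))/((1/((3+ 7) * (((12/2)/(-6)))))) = 400/7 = 57.14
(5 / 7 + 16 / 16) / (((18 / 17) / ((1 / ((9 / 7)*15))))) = 34 / 405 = 0.08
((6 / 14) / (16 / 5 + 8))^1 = 15 / 392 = 0.04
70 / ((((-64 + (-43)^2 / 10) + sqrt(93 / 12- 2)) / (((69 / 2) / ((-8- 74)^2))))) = 14598675 / 4912238372- 60375 *sqrt(23) / 4912238372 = 0.00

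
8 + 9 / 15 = 43 / 5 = 8.60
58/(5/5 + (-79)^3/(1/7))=-29/1725636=-0.00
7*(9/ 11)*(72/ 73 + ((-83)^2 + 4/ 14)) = 31688361/ 803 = 39462.47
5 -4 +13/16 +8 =157/16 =9.81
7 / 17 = 0.41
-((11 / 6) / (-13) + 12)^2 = -855625 / 6084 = -140.64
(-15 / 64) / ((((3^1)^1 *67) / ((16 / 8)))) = -0.00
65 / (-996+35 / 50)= -650 / 9953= -0.07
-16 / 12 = -4 / 3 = -1.33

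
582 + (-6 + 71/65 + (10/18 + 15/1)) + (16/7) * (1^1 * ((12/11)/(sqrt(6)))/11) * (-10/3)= 346699/585-320 * sqrt(6)/2541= 592.34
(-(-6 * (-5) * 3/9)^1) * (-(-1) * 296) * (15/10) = -4440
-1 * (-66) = 66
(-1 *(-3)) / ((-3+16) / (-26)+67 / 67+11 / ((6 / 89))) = 9 / 491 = 0.02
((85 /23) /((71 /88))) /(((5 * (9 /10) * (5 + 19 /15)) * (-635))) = -7480 /29242131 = -0.00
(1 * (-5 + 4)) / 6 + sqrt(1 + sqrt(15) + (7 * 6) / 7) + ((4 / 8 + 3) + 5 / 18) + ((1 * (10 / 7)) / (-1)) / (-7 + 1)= sqrt(sqrt(15) + 7) + 485 / 126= 7.15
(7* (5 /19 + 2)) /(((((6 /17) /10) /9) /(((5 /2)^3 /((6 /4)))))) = 3198125 /76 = 42080.59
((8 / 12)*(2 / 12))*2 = 0.22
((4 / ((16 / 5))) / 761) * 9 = 45 / 3044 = 0.01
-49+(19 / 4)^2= -423 / 16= -26.44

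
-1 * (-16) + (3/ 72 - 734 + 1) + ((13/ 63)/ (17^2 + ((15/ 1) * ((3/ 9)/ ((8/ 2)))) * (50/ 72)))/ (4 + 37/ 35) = -42375997513/ 59105256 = -716.96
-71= -71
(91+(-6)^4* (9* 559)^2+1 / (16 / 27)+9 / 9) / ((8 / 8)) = 524848088795 / 16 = 32803005549.69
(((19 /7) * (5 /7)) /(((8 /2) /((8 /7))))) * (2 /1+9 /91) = 36290 /31213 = 1.16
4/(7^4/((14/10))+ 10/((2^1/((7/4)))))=16/6895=0.00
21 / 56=0.38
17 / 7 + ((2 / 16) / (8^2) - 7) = -16377 / 3584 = -4.57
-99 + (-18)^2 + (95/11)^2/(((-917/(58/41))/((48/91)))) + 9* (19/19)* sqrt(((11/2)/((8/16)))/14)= 9* sqrt(154)/14 + 93120501975/413980567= 232.92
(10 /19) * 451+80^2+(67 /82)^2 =848048931 /127756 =6638.04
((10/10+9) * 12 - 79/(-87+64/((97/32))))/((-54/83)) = -774583/4158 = -186.29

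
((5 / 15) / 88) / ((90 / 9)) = 1 / 2640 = 0.00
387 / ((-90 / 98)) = -2107 / 5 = -421.40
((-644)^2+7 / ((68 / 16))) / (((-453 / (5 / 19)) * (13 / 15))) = -176263500 / 634049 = -278.00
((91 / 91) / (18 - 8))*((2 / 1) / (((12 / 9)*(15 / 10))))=1 / 10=0.10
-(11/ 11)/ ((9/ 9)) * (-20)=20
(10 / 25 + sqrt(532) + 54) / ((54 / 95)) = 95*sqrt(133) / 27 + 2584 / 27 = 136.28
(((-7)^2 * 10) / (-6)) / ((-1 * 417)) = 245 / 1251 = 0.20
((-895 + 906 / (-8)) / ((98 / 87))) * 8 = -350871 / 49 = -7160.63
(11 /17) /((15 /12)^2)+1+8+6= 6551 /425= 15.41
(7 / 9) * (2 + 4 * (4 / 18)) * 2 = 364 / 81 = 4.49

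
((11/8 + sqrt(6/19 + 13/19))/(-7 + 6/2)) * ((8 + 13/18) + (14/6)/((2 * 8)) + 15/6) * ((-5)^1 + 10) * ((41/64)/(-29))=6376115/8552448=0.75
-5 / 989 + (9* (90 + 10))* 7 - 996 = 5303.99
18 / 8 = 2.25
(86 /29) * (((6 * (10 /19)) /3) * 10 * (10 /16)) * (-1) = -10750 /551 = -19.51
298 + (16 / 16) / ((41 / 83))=12301 / 41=300.02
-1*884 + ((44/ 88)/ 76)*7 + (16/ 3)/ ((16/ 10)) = -880.62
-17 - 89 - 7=-113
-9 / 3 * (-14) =42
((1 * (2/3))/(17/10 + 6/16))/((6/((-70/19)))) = -2800/14193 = -0.20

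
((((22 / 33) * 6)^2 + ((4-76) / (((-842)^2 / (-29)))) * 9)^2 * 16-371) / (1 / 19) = 71033.07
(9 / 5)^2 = 81 / 25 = 3.24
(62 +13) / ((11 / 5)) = 375 / 11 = 34.09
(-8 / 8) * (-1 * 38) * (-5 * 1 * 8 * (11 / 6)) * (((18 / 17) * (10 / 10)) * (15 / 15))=-50160 / 17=-2950.59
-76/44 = -19/11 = -1.73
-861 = -861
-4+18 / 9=-2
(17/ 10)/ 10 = 17/ 100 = 0.17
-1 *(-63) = 63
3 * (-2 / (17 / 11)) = -66 / 17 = -3.88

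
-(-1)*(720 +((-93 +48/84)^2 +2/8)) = 1815605/196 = 9263.29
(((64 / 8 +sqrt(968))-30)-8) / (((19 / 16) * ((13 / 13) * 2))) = -240 / 19 +176 * sqrt(2) / 19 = 0.47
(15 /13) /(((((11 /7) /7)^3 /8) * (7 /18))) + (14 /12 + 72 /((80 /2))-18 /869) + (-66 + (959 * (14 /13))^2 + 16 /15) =1068648.38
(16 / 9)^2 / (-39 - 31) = -128 / 2835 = -0.05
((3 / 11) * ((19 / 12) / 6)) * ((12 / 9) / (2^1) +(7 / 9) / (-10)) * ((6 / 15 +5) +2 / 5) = 29203 / 118800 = 0.25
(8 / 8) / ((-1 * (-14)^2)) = -1 / 196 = -0.01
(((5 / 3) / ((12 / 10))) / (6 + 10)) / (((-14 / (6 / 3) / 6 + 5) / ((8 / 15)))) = 5 / 414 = 0.01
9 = 9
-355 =-355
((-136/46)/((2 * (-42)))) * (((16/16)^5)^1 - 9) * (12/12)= -136/483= -0.28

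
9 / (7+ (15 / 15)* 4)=9 / 11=0.82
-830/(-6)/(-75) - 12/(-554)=-22721/12465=-1.82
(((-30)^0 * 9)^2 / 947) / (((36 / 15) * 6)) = 45 / 7576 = 0.01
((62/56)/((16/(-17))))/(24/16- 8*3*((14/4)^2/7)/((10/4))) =155/2016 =0.08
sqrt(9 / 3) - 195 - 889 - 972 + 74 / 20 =-20523 / 10 + sqrt(3) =-2050.57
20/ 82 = 10/ 41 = 0.24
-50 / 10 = -5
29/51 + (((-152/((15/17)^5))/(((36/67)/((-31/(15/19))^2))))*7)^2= 1310123367923749792402198541792627/40198659136962890625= 32591220604149.06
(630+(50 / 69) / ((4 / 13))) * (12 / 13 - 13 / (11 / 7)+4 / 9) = -775524055 / 177606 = -4366.54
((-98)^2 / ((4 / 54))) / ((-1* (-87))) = 43218 / 29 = 1490.28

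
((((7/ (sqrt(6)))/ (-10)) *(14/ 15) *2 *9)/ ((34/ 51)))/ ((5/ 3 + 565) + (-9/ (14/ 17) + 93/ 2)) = -3087 *sqrt(6)/ 632350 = -0.01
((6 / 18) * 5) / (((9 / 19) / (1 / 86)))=95 / 2322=0.04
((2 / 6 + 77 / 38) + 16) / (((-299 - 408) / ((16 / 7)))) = -0.06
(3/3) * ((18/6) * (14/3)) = 14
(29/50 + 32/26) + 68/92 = 2.55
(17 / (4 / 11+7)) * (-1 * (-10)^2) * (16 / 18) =-149600 / 729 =-205.21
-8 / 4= -2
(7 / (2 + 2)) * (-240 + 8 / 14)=-419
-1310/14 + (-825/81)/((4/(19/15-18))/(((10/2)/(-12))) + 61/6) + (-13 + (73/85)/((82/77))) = -30317688059/284104170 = -106.71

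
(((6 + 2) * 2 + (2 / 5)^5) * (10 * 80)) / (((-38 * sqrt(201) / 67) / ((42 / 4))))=-2801792 * sqrt(201) / 2375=-16725.16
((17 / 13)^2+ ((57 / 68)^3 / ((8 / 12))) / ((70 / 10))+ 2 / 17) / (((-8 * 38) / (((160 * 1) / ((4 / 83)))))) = -603247234925 / 28269952256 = -21.34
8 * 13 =104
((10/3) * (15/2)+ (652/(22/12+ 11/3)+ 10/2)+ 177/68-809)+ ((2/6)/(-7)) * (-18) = -3440023/5236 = -656.99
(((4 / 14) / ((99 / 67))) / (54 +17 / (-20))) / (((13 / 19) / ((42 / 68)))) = 25460 / 7752459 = 0.00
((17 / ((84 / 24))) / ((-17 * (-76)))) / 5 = 1 / 1330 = 0.00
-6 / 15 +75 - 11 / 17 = 6286 / 85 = 73.95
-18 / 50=-9 / 25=-0.36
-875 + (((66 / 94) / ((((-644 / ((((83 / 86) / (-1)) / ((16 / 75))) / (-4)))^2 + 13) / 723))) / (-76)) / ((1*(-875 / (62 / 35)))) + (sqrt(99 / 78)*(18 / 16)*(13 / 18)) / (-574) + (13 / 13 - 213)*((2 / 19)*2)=-1011200809285147043209 / 1099571646385228114 - sqrt(858) / 18368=-919.63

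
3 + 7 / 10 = 37 / 10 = 3.70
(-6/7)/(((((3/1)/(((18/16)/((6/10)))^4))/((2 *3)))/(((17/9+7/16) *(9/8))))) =-50878125/917504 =-55.45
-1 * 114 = -114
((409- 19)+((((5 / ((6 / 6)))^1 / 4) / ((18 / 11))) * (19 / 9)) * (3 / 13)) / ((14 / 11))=1722545 / 5616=306.72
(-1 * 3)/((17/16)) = -48/17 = -2.82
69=69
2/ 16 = 1/ 8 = 0.12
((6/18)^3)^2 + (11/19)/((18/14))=6256/13851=0.45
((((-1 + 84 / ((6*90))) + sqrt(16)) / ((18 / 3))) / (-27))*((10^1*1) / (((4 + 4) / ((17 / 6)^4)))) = -5929991 / 3779136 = -1.57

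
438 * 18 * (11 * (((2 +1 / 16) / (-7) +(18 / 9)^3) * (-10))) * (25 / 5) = -467767575 / 14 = -33411969.64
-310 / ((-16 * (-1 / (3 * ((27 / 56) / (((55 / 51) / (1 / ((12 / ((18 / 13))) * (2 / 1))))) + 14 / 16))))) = -13417203 / 256256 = -52.36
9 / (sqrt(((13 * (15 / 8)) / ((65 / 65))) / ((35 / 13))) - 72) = -12096 / 96599 - 78 * sqrt(42) / 96599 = -0.13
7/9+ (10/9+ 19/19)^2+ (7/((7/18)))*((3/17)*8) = 42200/1377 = 30.65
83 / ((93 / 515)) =42745 / 93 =459.62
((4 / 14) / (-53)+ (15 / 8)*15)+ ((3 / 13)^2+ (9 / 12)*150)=70560383 / 501592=140.67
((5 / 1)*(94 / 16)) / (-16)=-235 / 128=-1.84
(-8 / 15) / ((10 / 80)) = -64 / 15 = -4.27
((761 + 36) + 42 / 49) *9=50265 / 7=7180.71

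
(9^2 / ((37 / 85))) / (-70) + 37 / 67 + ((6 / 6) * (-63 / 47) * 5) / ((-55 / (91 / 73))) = -2559633415 / 1309839146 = -1.95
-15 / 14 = -1.07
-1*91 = -91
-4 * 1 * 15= -60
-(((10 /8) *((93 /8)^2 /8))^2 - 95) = -1471671145 /4194304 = -350.87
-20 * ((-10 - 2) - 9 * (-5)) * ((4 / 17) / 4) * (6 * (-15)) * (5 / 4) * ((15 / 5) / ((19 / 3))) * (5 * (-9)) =-30071250 / 323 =-93099.85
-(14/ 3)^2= -196/ 9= -21.78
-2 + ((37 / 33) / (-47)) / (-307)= -952277 / 476157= -2.00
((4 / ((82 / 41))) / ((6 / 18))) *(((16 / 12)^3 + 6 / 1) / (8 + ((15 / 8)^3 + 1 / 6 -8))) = 231424 / 31143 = 7.43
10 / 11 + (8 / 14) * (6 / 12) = 92 / 77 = 1.19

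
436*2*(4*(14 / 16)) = 3052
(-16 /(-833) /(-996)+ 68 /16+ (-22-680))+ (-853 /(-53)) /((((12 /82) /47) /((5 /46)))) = -34362640988 /252841323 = -135.91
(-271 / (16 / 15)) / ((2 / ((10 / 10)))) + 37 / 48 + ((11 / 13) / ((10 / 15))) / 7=-1101427 / 8736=-126.08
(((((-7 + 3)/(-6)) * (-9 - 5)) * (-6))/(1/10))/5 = 112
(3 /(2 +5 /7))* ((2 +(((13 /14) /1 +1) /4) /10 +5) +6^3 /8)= 37.63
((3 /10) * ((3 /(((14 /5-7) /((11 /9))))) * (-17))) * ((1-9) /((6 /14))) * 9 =-748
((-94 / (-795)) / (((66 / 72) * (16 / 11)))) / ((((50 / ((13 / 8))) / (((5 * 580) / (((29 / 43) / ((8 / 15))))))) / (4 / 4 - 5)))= -105092 / 3975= -26.44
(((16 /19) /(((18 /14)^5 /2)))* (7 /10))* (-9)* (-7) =13176688 /623295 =21.14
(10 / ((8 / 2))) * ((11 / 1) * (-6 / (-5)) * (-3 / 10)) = -99 / 10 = -9.90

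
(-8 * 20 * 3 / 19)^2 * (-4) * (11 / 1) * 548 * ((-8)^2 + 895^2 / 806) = -2368294065561600 / 145483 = -16278837153.22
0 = 0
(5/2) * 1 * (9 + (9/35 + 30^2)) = 15912/7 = 2273.14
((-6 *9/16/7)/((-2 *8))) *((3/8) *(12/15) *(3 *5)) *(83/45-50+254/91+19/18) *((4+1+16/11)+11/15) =-1936738593/44844800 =-43.19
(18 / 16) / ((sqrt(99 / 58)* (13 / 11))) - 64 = -64 + 3* sqrt(638) / 104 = -63.27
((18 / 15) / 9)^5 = 32 / 759375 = 0.00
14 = 14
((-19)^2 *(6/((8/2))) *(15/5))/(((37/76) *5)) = 123462/185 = 667.36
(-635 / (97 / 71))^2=2032657225 / 9409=216033.29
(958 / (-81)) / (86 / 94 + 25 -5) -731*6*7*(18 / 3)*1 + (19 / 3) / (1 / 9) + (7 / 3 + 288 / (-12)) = -14664743756 / 79623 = -184177.23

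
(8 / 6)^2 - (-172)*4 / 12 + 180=2152 / 9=239.11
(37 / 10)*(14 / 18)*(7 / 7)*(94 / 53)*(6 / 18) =12173 / 7155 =1.70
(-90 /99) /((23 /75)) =-750 /253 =-2.96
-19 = -19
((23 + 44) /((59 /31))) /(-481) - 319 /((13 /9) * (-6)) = 2084977 /56758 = 36.73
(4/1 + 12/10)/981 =26/4905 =0.01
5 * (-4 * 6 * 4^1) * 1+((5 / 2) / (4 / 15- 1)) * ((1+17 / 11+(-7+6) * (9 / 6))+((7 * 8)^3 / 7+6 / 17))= -707707065 / 8228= -86012.04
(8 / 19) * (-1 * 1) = -8 / 19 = -0.42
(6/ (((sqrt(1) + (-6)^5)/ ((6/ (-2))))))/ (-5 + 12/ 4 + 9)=0.00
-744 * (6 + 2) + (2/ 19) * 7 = -113074/ 19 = -5951.26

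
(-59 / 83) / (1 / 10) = -590 / 83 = -7.11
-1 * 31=-31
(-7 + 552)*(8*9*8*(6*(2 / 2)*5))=9417600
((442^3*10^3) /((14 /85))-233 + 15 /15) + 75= 3669912738901 /7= 524273248414.43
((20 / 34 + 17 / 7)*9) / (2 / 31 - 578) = -33387 / 710668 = -0.05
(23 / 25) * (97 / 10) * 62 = 69161 / 125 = 553.29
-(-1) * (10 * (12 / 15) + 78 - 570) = -484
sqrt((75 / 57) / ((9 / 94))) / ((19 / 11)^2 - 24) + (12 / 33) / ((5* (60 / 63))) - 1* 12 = -3279 / 275 - 605* sqrt(1786) / 144951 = -12.10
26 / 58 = 13 / 29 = 0.45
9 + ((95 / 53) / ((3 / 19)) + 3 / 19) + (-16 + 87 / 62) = 1107577 / 187302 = 5.91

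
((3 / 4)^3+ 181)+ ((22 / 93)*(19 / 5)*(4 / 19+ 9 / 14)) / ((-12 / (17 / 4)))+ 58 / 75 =568474607 / 3124800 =181.92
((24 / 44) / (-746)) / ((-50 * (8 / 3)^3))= 81 / 105036800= 0.00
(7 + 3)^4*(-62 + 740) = 6780000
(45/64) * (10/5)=45/32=1.41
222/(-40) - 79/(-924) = -12623/2310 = -5.46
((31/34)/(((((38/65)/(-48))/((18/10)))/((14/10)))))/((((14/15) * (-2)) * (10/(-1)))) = -32643/3230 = -10.11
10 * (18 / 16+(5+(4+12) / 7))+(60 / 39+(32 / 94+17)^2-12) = 374.34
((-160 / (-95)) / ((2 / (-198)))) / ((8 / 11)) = -4356 / 19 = -229.26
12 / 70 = 6 / 35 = 0.17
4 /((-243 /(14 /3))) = -56 /729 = -0.08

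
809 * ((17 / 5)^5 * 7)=8040650191 / 3125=2573008.06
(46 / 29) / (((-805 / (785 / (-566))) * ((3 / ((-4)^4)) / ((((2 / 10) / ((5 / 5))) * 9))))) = 120576 / 287245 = 0.42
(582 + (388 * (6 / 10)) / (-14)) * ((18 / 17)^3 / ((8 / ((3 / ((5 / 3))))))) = 7637004 / 50575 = 151.00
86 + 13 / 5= 443 / 5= 88.60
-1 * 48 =-48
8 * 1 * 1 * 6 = 48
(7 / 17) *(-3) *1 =-21 / 17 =-1.24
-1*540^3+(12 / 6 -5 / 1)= -157464003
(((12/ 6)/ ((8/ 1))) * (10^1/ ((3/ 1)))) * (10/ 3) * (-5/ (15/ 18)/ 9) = -50/ 27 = -1.85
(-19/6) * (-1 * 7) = 133/6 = 22.17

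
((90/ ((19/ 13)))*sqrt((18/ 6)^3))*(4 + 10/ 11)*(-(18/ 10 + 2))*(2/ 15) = -25272*sqrt(3)/ 55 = -795.86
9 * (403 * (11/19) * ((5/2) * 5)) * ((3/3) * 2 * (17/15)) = 1130415/19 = 59495.53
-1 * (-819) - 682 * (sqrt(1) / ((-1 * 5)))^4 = 511193 / 625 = 817.91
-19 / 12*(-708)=1121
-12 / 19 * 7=-84 / 19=-4.42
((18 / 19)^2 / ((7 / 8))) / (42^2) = 72 / 123823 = 0.00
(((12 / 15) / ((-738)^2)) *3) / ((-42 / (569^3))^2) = 33937011715960081 / 400313340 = 84776119.92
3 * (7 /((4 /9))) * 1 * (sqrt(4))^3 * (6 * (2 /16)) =567 /2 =283.50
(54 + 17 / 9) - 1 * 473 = -3754 / 9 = -417.11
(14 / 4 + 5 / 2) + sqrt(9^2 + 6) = 6 + sqrt(87) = 15.33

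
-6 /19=-0.32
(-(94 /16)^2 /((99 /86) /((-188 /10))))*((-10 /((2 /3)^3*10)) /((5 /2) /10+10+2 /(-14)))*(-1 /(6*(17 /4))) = 31250723 /4233680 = 7.38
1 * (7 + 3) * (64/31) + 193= 6623/31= 213.65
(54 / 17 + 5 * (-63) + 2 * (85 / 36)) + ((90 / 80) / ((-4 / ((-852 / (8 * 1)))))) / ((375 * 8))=-3007038233 / 9792000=-307.09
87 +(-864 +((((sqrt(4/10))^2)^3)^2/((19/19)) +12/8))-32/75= -72742741/93750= -775.92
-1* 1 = -1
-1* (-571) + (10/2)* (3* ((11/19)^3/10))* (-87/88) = 62632243/109744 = 570.71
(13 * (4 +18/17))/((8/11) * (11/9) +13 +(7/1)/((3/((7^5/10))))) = 0.02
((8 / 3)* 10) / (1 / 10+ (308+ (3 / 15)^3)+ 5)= 20000 / 234831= 0.09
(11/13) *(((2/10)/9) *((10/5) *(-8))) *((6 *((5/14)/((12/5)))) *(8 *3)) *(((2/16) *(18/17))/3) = -440/1547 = -0.28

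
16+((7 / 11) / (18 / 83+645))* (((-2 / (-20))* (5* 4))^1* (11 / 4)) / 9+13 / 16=129656461 / 7711632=16.81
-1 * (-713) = 713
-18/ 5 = -3.60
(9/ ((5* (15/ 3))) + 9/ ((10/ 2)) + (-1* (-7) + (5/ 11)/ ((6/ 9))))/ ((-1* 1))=-5413/ 550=-9.84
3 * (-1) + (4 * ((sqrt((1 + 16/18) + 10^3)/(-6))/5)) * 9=-2 * sqrt(9017)/5- 3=-40.98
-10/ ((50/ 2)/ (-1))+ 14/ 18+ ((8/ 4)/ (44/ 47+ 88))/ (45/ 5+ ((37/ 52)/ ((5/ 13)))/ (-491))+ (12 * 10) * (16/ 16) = 100684562141/ 830865915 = 121.18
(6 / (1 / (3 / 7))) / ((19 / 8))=144 / 133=1.08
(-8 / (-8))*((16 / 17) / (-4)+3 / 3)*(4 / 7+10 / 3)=1066 / 357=2.99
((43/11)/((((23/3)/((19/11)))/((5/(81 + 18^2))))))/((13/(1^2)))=817/976833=0.00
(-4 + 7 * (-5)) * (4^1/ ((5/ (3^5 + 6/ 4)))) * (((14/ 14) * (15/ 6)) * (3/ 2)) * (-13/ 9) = 82641/ 2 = 41320.50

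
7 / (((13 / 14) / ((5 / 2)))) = 245 / 13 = 18.85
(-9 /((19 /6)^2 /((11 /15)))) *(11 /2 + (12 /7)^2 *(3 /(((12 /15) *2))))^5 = -434373850586035503 /4078942595560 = -106491.78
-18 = -18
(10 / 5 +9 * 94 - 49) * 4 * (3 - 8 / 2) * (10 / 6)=-15980 / 3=-5326.67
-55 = -55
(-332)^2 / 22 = 55112 / 11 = 5010.18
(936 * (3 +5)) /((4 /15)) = 28080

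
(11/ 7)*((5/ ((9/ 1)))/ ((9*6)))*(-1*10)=-275/ 1701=-0.16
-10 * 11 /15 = -7.33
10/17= 0.59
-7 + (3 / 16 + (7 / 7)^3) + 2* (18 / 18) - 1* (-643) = 10227 / 16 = 639.19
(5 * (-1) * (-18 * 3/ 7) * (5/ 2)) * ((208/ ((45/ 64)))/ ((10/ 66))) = 1317888/ 7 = 188269.71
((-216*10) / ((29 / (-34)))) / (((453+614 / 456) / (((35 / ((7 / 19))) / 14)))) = 795355200 / 21028973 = 37.82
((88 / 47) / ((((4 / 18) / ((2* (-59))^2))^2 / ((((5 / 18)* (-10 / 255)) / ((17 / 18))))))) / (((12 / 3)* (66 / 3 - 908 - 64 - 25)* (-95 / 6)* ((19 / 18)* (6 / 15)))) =-1036470590496 / 318725095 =-3251.93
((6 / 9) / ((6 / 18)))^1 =2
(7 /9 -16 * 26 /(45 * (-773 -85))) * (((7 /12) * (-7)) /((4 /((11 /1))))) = -57379 /6480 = -8.85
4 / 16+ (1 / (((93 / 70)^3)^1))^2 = 1117586183449 / 2587960733796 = 0.43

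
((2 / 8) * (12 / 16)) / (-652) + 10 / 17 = 104269 / 177344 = 0.59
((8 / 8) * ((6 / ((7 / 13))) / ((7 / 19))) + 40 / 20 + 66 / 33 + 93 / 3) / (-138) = -139 / 294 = -0.47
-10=-10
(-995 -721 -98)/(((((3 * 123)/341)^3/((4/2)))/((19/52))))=-683319831293/653164317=-1046.17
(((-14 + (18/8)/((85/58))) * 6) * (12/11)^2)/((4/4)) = -915408/10285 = -89.00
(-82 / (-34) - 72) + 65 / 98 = -114829 / 1666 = -68.92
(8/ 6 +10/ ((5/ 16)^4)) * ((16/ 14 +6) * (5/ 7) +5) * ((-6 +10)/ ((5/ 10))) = 103941024/ 1225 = 84849.82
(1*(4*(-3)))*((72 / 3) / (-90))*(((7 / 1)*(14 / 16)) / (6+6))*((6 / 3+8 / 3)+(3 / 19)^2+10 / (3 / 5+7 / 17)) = 16629571 / 698535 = 23.81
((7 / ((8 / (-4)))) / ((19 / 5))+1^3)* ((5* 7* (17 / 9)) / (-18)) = -595 / 2052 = -0.29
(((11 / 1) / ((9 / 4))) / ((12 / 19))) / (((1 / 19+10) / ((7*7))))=194579 / 5157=37.73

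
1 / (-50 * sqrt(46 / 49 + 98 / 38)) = -7 * sqrt(2489) / 32750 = -0.01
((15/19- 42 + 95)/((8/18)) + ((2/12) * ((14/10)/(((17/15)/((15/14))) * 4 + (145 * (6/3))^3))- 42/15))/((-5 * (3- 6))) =123266295469751/15639448963200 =7.88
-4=-4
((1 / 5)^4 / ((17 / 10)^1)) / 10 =1 / 10625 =0.00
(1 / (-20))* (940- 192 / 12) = -231 / 5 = -46.20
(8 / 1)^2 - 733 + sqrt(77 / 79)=-669 + sqrt(6083) / 79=-668.01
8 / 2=4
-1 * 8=-8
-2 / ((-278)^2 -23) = -2 / 77261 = -0.00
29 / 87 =1 / 3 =0.33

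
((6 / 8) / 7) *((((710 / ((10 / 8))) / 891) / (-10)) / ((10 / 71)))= -5041 / 103950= -0.05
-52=-52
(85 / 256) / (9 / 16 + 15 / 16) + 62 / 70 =14879 / 13440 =1.11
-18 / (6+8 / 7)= -2.52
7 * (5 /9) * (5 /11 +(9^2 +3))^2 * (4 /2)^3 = 241651480 /1089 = 221902.19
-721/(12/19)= -13699/12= -1141.58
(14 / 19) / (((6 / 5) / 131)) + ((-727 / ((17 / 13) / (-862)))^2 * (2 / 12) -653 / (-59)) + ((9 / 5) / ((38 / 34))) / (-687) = 14198089448116154589 / 370944505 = 38275508214.14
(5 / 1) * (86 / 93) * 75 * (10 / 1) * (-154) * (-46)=761530000 / 31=24565483.87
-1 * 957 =-957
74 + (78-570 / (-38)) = 167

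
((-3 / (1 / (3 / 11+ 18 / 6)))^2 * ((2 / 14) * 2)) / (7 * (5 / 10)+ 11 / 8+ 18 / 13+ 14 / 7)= 2426112 / 727573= 3.33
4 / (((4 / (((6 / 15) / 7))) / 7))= 2 / 5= 0.40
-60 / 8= -7.50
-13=-13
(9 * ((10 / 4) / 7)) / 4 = 45 / 56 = 0.80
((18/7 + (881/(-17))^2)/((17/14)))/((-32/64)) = -4427.71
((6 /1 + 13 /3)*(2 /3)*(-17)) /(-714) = 31 /189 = 0.16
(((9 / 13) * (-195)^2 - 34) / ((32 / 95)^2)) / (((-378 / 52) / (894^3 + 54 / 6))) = -244888121866903775 / 10752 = -22776053001014.12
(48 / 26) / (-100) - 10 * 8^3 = -1664006 / 325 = -5120.02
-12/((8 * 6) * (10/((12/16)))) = -3/160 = -0.02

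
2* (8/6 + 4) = 32/3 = 10.67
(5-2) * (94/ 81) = 94/ 27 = 3.48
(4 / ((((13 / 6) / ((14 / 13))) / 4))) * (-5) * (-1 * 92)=618240 / 169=3658.22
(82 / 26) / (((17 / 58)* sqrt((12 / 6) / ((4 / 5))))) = 2378* sqrt(10) / 1105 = 6.81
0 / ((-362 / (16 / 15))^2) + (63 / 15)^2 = 441 / 25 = 17.64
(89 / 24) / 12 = 89 / 288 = 0.31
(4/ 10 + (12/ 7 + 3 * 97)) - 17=9664/ 35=276.11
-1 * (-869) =869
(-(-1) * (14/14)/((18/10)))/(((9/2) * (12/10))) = 25/243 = 0.10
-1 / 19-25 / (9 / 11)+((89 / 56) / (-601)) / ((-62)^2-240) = -634864451635 / 20741654304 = -30.61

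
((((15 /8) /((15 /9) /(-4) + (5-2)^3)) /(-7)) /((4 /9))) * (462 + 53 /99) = -71055 /6776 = -10.49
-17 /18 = -0.94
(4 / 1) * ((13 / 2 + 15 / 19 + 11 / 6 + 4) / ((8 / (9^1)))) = 1122 / 19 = 59.05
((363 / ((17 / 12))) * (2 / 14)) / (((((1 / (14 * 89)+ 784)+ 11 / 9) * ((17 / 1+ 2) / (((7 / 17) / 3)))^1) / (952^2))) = 51062635008 / 167304329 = 305.21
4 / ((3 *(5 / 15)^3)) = 36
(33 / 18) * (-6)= -11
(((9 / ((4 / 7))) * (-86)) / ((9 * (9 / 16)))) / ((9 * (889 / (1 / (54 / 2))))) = -344 / 277749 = -0.00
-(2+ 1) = -3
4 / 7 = 0.57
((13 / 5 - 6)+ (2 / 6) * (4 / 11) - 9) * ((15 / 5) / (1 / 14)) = -28364 / 55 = -515.71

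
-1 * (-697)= 697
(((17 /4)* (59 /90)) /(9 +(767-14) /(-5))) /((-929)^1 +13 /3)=17 /798912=0.00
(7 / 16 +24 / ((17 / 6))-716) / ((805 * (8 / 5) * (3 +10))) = -192329 / 4554368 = -0.04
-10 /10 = -1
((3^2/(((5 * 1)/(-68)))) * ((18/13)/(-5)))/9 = 1224/325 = 3.77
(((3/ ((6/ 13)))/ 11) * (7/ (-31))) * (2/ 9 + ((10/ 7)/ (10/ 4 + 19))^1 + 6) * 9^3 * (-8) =71755632/ 14663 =4893.65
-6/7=-0.86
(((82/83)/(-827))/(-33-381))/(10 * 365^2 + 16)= 41/18929750594742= 0.00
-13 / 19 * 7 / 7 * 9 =-117 / 19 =-6.16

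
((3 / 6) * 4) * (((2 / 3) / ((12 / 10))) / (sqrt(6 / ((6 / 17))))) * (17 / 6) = 5 * sqrt(17) / 27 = 0.76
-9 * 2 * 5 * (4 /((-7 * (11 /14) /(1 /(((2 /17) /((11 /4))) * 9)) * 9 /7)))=1190 /9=132.22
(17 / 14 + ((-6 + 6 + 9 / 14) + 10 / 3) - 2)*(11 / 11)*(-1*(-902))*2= 120868 / 21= 5755.62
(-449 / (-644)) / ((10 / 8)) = 449 / 805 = 0.56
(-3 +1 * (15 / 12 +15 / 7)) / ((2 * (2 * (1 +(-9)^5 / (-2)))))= 11 / 3306856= 0.00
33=33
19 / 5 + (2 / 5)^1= 21 / 5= 4.20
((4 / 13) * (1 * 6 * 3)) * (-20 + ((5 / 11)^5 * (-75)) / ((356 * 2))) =-20642405535 / 186336007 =-110.78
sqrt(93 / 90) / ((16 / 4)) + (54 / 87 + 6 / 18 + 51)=sqrt(930) / 120 + 4520 / 87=52.21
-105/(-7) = 15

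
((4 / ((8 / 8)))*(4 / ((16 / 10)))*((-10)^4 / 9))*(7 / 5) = 140000 / 9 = 15555.56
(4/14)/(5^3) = 2/875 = 0.00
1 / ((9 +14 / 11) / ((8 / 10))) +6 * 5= 16994 / 565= 30.08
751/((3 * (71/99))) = 24783/71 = 349.06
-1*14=-14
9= 9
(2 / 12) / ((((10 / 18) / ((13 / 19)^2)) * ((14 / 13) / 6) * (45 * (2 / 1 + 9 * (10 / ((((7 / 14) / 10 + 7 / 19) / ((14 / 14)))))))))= 116441 / 1453783100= 0.00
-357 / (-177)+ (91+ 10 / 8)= 22247 / 236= 94.27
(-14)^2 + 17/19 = 3741/19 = 196.89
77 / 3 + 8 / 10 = 397 / 15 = 26.47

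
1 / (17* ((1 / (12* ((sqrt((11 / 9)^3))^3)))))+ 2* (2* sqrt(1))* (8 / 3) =58564* sqrt(11) / 111537+ 32 / 3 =12.41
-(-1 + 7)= -6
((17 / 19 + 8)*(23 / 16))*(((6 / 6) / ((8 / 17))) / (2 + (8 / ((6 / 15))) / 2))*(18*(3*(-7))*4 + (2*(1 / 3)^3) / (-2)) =-2697675175 / 787968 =-3423.58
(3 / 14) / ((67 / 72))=108 / 469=0.23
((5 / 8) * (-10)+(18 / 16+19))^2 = 12321 / 64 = 192.52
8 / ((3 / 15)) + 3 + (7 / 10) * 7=479 / 10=47.90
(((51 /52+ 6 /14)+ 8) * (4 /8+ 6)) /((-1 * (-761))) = 3425 /42616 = 0.08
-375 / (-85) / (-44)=-0.10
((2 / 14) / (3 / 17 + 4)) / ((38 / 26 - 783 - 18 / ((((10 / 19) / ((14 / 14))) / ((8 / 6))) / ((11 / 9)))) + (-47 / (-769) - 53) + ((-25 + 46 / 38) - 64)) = -0.00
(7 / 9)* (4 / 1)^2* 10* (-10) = -11200 / 9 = -1244.44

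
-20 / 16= -5 / 4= -1.25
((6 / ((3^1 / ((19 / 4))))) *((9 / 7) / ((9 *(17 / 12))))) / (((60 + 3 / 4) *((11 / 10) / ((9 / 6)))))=760 / 35343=0.02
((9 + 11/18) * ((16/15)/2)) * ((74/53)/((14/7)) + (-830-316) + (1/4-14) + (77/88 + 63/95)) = -298743147/50350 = -5933.33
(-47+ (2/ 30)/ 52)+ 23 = -18719/ 780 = -24.00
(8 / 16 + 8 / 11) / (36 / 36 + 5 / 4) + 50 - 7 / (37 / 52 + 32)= 134536 / 2673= 50.33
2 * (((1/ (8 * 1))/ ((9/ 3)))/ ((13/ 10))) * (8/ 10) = 2/ 39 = 0.05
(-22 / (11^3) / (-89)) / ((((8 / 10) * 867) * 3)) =5 / 56020338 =0.00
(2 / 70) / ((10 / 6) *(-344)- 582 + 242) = -3 / 95900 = -0.00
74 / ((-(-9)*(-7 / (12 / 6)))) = -148 / 63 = -2.35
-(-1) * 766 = 766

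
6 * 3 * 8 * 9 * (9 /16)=729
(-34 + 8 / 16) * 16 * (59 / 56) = -3953 / 7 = -564.71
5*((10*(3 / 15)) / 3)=10 / 3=3.33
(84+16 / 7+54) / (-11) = -982 / 77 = -12.75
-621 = -621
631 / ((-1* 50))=-631 / 50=-12.62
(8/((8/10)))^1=10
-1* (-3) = 3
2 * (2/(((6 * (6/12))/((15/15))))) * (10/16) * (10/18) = 25/54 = 0.46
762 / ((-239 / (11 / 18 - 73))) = 165481 / 717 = 230.80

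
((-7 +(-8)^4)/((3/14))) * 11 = 209902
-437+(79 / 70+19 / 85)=-518421 / 1190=-435.65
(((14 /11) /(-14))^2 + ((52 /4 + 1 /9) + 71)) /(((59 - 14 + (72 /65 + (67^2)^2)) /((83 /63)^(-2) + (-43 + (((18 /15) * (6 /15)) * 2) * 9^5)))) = 20672156690666 /87424129053855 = 0.24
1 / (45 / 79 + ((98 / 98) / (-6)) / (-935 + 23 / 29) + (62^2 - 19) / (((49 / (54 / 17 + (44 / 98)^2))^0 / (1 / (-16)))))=-25683216 / 6125259563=-0.00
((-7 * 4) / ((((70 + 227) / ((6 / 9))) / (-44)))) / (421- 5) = 7 / 1053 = 0.01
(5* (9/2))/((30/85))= 255/4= 63.75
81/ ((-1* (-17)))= 81/ 17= 4.76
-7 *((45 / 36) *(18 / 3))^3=-2953.12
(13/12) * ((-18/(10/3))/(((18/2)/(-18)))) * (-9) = -1053/10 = -105.30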